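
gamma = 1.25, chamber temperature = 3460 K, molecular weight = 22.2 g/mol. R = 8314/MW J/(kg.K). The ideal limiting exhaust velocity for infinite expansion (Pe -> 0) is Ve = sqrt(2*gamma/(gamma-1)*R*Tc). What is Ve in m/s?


R = 8314 / 22.2 = 374.5 J/(kg.K)
Ve = sqrt(2 * 1.25 / (1.25 - 1) * 374.5 * 3460) = 3600 m/s

3600 m/s


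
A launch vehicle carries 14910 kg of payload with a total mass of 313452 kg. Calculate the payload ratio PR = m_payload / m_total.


PR = 14910 / 313452 = 0.0476

0.0476


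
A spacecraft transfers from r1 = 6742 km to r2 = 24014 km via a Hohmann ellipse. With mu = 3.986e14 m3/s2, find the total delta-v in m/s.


V1 = sqrt(mu/r1) = 7689.08 m/s
dV1 = V1*(sqrt(2*r2/(r1+r2)) - 1) = 1919.44 m/s
V2 = sqrt(mu/r2) = 4074.14 m/s
dV2 = V2*(1 - sqrt(2*r1/(r1+r2))) = 1376.52 m/s
Total dV = 3296 m/s

3296 m/s


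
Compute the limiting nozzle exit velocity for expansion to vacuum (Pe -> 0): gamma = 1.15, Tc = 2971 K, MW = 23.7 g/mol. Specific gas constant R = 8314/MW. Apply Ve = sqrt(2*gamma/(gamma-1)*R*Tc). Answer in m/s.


R = 8314 / 23.7 = 350.8 J/(kg.K)
Ve = sqrt(2 * 1.15 / (1.15 - 1) * 350.8 * 2971) = 3998 m/s

3998 m/s


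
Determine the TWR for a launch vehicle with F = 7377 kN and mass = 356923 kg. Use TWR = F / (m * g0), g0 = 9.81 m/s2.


TWR = 7377000 / (356923 * 9.81) = 2.11

2.11


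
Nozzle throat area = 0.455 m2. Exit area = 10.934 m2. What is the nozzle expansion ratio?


AR = 10.934 / 0.455 = 24.0

24.0


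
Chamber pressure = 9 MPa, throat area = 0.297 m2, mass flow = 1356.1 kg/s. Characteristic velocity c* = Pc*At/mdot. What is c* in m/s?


c* = 9e6 * 0.297 / 1356.1 = 1971 m/s

1971 m/s


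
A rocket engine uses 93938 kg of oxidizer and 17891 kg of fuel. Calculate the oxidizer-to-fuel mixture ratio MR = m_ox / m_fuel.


MR = 93938 / 17891 = 5.25

5.25


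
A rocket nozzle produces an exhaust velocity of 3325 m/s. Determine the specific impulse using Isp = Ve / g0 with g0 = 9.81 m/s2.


Isp = Ve / g0 = 3325 / 9.81 = 338.9 s

338.9 s


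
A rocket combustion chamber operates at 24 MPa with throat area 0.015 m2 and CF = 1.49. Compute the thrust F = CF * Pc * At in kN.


F = 1.49 * 24e6 * 0.015 = 536400.0 N = 536.4 kN

536.4 kN


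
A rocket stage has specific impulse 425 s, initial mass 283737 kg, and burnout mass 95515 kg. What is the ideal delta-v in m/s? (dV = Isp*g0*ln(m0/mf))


Ve = 425 * 9.81 = 4169.25 m/s
dV = 4169.25 * ln(283737/95515) = 4539 m/s

4539 m/s


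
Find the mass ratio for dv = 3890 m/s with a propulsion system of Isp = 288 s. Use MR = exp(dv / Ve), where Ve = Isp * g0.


Ve = 288 * 9.81 = 2825.28 m/s
MR = exp(3890 / 2825.28) = 3.962

3.962


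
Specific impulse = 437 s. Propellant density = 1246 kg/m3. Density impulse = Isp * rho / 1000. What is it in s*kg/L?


rho*Isp = 437 * 1246 / 1000 = 545 s*kg/L

545 s*kg/L


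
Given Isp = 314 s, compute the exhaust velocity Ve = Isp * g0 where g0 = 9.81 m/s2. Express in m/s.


Ve = Isp * g0 = 314 * 9.81 = 3080.3 m/s

3080.3 m/s


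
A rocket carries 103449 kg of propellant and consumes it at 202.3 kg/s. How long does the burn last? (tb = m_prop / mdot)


tb = 103449 / 202.3 = 511.4 s

511.4 s


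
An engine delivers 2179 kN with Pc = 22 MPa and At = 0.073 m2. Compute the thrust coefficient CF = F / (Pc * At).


CF = 2179000 / (22e6 * 0.073) = 1.36

1.36


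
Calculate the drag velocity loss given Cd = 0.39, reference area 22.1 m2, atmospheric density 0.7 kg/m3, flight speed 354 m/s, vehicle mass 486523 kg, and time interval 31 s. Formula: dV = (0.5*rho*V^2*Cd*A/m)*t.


D = 0.5 * 0.7 * 354^2 * 0.39 * 22.1 = 378034.51 N
a = 378034.51 / 486523 = 0.777 m/s2
dV = 0.777 * 31 = 24.1 m/s

24.1 m/s


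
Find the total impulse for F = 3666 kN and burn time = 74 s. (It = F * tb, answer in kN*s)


It = 3666 * 74 = 271284 kN*s

271284 kN*s


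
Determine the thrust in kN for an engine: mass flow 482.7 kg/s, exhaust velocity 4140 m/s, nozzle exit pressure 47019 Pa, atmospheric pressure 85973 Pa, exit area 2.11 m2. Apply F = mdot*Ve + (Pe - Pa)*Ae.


F = 482.7 * 4140 + (47019 - 85973) * 2.11 = 1.9162e+06 N = 1916.2 kN

1916.2 kN


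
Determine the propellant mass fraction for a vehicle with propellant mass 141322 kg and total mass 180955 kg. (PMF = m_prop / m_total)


PMF = 141322 / 180955 = 0.781

0.781


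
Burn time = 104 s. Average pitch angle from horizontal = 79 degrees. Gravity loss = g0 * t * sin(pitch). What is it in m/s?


GL = 9.81 * 104 * sin(79 deg) = 1001 m/s

1001 m/s


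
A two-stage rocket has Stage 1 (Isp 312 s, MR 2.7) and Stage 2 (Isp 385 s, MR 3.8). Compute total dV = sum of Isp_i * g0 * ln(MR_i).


dV1 = 312 * 9.81 * ln(2.7) = 3040.1 m/s
dV2 = 385 * 9.81 * ln(3.8) = 5042.1 m/s
Total dV = 3040.1 + 5042.1 = 8082.2 m/s ~ 8082 m/s

8082 m/s


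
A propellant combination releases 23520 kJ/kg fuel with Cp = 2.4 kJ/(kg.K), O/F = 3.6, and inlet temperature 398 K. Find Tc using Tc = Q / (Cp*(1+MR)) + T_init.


Tc = 23520 / (2.4 * (1 + 3.6)) + 398 = 2528 K

2528 K


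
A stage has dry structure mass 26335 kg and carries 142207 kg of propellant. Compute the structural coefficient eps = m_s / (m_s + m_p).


eps = 26335 / (26335 + 142207) = 0.1563

0.1563


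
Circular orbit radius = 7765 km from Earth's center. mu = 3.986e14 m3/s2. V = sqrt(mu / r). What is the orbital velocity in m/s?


V = sqrt(3.986e14 / 7765000) = 7165 m/s

7165 m/s


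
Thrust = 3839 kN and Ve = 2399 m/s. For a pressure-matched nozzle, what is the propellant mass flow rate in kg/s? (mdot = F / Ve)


mdot = F / Ve = 3839000 / 2399 = 1600.3 kg/s

1600.3 kg/s


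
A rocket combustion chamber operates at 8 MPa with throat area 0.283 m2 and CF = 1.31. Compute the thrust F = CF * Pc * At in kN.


F = 1.31 * 8e6 * 0.283 = 2.9658e+06 N = 2965.8 kN

2965.8 kN


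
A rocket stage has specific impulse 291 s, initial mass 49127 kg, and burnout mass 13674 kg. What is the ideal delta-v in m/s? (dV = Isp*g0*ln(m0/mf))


Ve = 291 * 9.81 = 2854.71 m/s
dV = 2854.71 * ln(49127/13674) = 3651 m/s

3651 m/s


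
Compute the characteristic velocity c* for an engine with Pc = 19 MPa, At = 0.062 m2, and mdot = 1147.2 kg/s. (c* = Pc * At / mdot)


c* = 19e6 * 0.062 / 1147.2 = 1027 m/s

1027 m/s


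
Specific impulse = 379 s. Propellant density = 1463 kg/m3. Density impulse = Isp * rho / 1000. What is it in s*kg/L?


rho*Isp = 379 * 1463 / 1000 = 554 s*kg/L

554 s*kg/L


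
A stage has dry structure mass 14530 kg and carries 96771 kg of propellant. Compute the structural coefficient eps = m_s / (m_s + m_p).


eps = 14530 / (14530 + 96771) = 0.1305

0.1305


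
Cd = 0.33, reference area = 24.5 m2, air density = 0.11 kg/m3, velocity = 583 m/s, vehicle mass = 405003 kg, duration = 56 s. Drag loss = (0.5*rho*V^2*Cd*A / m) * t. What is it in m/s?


D = 0.5 * 0.11 * 583^2 * 0.33 * 24.5 = 151140.14 N
a = 151140.14 / 405003 = 0.3732 m/s2
dV = 0.3732 * 56 = 20.9 m/s

20.9 m/s


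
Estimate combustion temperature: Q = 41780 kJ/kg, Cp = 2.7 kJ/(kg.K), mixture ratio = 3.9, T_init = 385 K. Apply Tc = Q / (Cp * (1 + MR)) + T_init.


Tc = 41780 / (2.7 * (1 + 3.9)) + 385 = 3543 K

3543 K


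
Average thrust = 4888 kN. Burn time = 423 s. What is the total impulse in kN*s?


It = 4888 * 423 = 2067624 kN*s

2067624 kN*s


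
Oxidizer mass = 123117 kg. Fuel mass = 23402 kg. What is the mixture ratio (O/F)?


MR = 123117 / 23402 = 5.26

5.26


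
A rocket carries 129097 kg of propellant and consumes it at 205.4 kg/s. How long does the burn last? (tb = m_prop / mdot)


tb = 129097 / 205.4 = 628.5 s

628.5 s


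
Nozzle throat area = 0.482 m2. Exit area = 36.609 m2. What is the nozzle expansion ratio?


AR = 36.609 / 0.482 = 76.0

76.0


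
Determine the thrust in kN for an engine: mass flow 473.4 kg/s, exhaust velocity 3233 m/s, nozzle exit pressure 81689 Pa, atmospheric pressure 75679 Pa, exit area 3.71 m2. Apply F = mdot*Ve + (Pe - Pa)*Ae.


F = 473.4 * 3233 + (81689 - 75679) * 3.71 = 1.5528e+06 N = 1552.8 kN

1552.8 kN


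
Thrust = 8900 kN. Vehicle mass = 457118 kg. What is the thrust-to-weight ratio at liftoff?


TWR = 8900000 / (457118 * 9.81) = 1.98

1.98


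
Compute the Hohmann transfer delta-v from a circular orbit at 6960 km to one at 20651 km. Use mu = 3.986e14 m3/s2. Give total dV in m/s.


V1 = sqrt(mu/r1) = 7567.7 m/s
dV1 = V1*(sqrt(2*r2/(r1+r2)) - 1) = 1687.98 m/s
V2 = sqrt(mu/r2) = 4393.37 m/s
dV2 = V2*(1 - sqrt(2*r1/(r1+r2))) = 1273.93 m/s
Total dV = 2962 m/s

2962 m/s


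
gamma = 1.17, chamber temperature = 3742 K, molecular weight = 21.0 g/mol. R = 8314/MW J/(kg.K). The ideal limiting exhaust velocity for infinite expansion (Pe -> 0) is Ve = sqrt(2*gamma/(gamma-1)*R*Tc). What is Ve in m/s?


R = 8314 / 21.0 = 395.9 J/(kg.K)
Ve = sqrt(2 * 1.17 / (1.17 - 1) * 395.9 * 3742) = 4516 m/s

4516 m/s


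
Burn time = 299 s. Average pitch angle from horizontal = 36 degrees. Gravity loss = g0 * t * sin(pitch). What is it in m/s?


GL = 9.81 * 299 * sin(36 deg) = 1724 m/s

1724 m/s


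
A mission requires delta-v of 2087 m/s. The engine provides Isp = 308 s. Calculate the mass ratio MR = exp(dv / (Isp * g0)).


Ve = 308 * 9.81 = 3021.48 m/s
MR = exp(2087 / 3021.48) = 1.995

1.995


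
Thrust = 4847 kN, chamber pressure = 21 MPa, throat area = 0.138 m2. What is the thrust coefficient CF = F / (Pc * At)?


CF = 4847000 / (21e6 * 0.138) = 1.67

1.67


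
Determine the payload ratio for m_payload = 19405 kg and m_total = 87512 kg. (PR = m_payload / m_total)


PR = 19405 / 87512 = 0.2217

0.2217


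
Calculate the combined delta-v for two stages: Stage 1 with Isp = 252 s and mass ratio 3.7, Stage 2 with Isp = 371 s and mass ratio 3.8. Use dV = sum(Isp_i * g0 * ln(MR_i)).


dV1 = 252 * 9.81 * ln(3.7) = 3234.4 m/s
dV2 = 371 * 9.81 * ln(3.8) = 4858.7 m/s
Total dV = 3234.4 + 4858.7 = 8093.1 m/s ~ 8093 m/s

8093 m/s


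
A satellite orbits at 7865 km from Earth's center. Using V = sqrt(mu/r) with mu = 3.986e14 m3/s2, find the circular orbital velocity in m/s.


V = sqrt(3.986e14 / 7865000) = 7119 m/s

7119 m/s


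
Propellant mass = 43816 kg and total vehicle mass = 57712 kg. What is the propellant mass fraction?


PMF = 43816 / 57712 = 0.759

0.759


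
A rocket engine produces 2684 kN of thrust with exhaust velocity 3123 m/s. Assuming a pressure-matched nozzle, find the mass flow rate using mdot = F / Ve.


mdot = F / Ve = 2684000 / 3123 = 859.4 kg/s

859.4 kg/s


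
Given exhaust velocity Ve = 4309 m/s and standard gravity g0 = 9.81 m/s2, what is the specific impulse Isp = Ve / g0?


Isp = Ve / g0 = 4309 / 9.81 = 439.2 s

439.2 s


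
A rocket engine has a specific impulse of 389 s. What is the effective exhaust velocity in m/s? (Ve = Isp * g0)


Ve = Isp * g0 = 389 * 9.81 = 3816.1 m/s

3816.1 m/s


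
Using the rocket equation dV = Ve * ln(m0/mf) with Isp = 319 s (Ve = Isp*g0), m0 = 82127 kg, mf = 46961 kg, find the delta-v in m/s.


Ve = 319 * 9.81 = 3129.39 m/s
dV = 3129.39 * ln(82127/46961) = 1749 m/s

1749 m/s


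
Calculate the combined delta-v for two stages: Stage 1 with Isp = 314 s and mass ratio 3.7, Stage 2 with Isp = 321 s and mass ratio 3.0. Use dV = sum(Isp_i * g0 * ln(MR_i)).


dV1 = 314 * 9.81 * ln(3.7) = 4030.1 m/s
dV2 = 321 * 9.81 * ln(3.0) = 3459.5 m/s
Total dV = 4030.1 + 3459.5 = 7489.6 m/s ~ 7490 m/s

7490 m/s


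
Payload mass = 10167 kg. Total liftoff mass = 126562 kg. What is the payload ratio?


PR = 10167 / 126562 = 0.0803

0.0803


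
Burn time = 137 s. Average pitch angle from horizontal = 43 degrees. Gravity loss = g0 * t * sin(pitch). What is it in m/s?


GL = 9.81 * 137 * sin(43 deg) = 917 m/s

917 m/s


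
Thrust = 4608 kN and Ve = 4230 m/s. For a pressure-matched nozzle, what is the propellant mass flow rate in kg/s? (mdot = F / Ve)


mdot = F / Ve = 4608000 / 4230 = 1089.4 kg/s

1089.4 kg/s


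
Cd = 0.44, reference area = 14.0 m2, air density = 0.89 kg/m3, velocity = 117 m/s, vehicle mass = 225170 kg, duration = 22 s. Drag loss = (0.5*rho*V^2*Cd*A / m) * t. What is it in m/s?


D = 0.5 * 0.89 * 117^2 * 0.44 * 14.0 = 37524.29 N
a = 37524.29 / 225170 = 0.1666 m/s2
dV = 0.1666 * 22 = 3.7 m/s

3.7 m/s


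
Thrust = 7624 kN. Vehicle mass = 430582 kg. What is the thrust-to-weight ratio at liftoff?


TWR = 7624000 / (430582 * 9.81) = 1.8

1.8


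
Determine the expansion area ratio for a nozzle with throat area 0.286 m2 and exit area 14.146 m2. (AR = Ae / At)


AR = 14.146 / 0.286 = 49.5

49.5


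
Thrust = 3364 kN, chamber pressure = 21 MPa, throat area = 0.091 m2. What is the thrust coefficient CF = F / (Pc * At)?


CF = 3364000 / (21e6 * 0.091) = 1.76

1.76


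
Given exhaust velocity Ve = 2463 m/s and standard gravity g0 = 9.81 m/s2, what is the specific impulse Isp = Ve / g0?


Isp = Ve / g0 = 2463 / 9.81 = 251.1 s

251.1 s


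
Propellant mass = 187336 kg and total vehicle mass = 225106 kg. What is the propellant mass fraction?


PMF = 187336 / 225106 = 0.832

0.832


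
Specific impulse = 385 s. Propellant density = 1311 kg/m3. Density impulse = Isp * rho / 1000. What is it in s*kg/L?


rho*Isp = 385 * 1311 / 1000 = 505 s*kg/L

505 s*kg/L


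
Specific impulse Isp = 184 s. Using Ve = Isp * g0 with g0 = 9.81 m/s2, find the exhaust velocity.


Ve = Isp * g0 = 184 * 9.81 = 1805.0 m/s

1805.0 m/s


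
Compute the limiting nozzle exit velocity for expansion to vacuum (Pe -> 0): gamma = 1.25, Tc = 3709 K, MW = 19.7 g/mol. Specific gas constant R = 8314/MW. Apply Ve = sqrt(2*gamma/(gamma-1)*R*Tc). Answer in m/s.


R = 8314 / 19.7 = 422.03 J/(kg.K)
Ve = sqrt(2 * 1.25 / (1.25 - 1) * 422.03 * 3709) = 3956 m/s

3956 m/s


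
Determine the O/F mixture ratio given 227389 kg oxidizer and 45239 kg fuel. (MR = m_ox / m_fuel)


MR = 227389 / 45239 = 5.03

5.03


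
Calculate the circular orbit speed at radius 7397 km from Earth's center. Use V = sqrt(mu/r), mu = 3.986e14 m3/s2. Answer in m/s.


V = sqrt(3.986e14 / 7397000) = 7341 m/s

7341 m/s


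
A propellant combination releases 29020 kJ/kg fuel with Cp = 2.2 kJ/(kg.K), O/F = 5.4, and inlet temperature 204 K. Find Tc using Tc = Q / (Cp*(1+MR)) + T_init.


Tc = 29020 / (2.2 * (1 + 5.4)) + 204 = 2265 K

2265 K


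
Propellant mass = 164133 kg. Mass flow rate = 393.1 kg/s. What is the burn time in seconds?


tb = 164133 / 393.1 = 417.5 s

417.5 s


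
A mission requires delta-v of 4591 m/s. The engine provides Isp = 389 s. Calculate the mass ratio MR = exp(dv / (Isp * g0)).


Ve = 389 * 9.81 = 3816.09 m/s
MR = exp(4591 / 3816.09) = 3.33

3.33


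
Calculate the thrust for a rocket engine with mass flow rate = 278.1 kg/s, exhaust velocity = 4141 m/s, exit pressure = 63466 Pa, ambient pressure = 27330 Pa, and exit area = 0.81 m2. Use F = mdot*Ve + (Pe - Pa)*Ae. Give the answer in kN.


F = 278.1 * 4141 + (63466 - 27330) * 0.81 = 1.1809e+06 N = 1180.9 kN

1180.9 kN


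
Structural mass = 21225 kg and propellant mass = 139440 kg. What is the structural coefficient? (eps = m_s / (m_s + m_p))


eps = 21225 / (21225 + 139440) = 0.1321

0.1321


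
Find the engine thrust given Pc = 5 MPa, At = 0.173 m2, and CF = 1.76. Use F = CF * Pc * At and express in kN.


F = 1.76 * 5e6 * 0.173 = 1.5224e+06 N = 1522.4 kN

1522.4 kN


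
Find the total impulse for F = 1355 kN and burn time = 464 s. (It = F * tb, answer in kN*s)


It = 1355 * 464 = 628720 kN*s

628720 kN*s


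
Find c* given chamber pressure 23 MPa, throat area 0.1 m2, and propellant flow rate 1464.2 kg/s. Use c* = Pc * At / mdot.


c* = 23e6 * 0.1 / 1464.2 = 1571 m/s

1571 m/s


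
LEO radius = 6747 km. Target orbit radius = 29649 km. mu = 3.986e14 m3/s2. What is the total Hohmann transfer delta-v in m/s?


V1 = sqrt(mu/r1) = 7686.23 m/s
dV1 = V1*(sqrt(2*r2/(r1+r2)) - 1) = 2124.62 m/s
V2 = sqrt(mu/r2) = 3666.6 m/s
dV2 = V2*(1 - sqrt(2*r1/(r1+r2))) = 1434.02 m/s
Total dV = 3559 m/s

3559 m/s


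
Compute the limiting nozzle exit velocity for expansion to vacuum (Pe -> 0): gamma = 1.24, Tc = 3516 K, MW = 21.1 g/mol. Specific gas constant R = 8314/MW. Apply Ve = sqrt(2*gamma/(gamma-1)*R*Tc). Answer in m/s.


R = 8314 / 21.1 = 394.03 J/(kg.K)
Ve = sqrt(2 * 1.24 / (1.24 - 1) * 394.03 * 3516) = 3784 m/s

3784 m/s


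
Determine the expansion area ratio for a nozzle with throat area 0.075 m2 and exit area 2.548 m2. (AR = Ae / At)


AR = 2.548 / 0.075 = 34.0

34.0


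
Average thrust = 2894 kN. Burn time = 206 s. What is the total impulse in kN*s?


It = 2894 * 206 = 596164 kN*s

596164 kN*s


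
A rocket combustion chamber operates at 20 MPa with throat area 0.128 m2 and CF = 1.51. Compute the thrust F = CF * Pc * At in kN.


F = 1.51 * 20e6 * 0.128 = 3.8656e+06 N = 3865.6 kN

3865.6 kN


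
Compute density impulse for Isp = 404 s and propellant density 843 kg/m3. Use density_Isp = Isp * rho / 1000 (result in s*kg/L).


rho*Isp = 404 * 843 / 1000 = 341 s*kg/L

341 s*kg/L


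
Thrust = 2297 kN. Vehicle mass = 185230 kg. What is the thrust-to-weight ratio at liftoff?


TWR = 2297000 / (185230 * 9.81) = 1.26

1.26


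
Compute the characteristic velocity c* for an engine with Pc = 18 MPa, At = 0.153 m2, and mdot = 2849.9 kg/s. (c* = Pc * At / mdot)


c* = 18e6 * 0.153 / 2849.9 = 966 m/s

966 m/s


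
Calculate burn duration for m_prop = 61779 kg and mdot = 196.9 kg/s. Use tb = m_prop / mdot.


tb = 61779 / 196.9 = 313.8 s

313.8 s


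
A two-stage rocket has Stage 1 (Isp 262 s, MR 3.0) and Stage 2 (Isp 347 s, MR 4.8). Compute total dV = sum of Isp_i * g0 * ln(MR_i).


dV1 = 262 * 9.81 * ln(3.0) = 2823.7 m/s
dV2 = 347 * 9.81 * ln(4.8) = 5339.7 m/s
Total dV = 2823.7 + 5339.7 = 8163.4 m/s ~ 8163 m/s

8163 m/s


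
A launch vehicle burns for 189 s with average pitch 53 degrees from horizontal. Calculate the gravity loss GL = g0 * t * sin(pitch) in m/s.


GL = 9.81 * 189 * sin(53 deg) = 1481 m/s

1481 m/s


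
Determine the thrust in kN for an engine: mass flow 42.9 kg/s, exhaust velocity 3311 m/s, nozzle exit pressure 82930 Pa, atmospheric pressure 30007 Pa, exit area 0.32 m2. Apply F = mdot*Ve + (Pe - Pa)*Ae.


F = 42.9 * 3311 + (82930 - 30007) * 0.32 = 158977.0 N = 159.0 kN

159.0 kN


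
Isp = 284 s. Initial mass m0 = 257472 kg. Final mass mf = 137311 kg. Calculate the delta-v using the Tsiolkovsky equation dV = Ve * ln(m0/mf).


Ve = 284 * 9.81 = 2786.04 m/s
dV = 2786.04 * ln(257472/137311) = 1751 m/s

1751 m/s


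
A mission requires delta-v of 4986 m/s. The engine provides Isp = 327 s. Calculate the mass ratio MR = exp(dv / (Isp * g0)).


Ve = 327 * 9.81 = 3207.87 m/s
MR = exp(4986 / 3207.87) = 4.732

4.732


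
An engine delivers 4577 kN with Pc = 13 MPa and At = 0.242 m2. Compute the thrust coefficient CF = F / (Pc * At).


CF = 4577000 / (13e6 * 0.242) = 1.45

1.45


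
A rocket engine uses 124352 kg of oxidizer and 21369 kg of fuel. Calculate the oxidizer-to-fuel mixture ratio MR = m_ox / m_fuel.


MR = 124352 / 21369 = 5.82

5.82


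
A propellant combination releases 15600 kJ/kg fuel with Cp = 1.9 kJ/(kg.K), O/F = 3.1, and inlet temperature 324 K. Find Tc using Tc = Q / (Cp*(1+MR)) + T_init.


Tc = 15600 / (1.9 * (1 + 3.1)) + 324 = 2327 K

2327 K


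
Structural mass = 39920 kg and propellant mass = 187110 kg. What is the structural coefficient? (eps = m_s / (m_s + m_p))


eps = 39920 / (39920 + 187110) = 0.1758

0.1758


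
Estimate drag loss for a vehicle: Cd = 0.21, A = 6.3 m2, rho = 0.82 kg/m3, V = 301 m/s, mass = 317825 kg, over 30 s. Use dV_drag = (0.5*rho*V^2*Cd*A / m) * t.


D = 0.5 * 0.82 * 301^2 * 0.21 * 6.3 = 49144.7 N
a = 49144.7 / 317825 = 0.1546 m/s2
dV = 0.1546 * 30 = 4.6 m/s

4.6 m/s


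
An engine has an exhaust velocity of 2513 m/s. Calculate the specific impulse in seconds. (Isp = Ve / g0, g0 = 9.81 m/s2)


Isp = Ve / g0 = 2513 / 9.81 = 256.2 s

256.2 s


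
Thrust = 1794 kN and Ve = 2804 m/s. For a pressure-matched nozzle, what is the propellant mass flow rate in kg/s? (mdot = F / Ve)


mdot = F / Ve = 1794000 / 2804 = 639.8 kg/s

639.8 kg/s


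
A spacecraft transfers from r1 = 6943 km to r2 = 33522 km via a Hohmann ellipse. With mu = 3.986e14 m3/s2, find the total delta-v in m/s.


V1 = sqrt(mu/r1) = 7576.96 m/s
dV1 = V1*(sqrt(2*r2/(r1+r2)) - 1) = 2175.97 m/s
V2 = sqrt(mu/r2) = 3448.29 m/s
dV2 = V2*(1 - sqrt(2*r1/(r1+r2))) = 1428.28 m/s
Total dV = 3604 m/s

3604 m/s


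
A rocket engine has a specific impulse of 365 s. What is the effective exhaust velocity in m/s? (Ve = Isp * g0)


Ve = Isp * g0 = 365 * 9.81 = 3580.7 m/s

3580.7 m/s


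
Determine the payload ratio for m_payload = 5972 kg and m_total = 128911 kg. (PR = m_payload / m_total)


PR = 5972 / 128911 = 0.0463

0.0463


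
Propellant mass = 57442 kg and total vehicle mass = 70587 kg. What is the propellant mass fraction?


PMF = 57442 / 70587 = 0.814

0.814


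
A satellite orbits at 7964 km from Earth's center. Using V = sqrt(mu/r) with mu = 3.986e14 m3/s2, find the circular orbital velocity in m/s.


V = sqrt(3.986e14 / 7964000) = 7075 m/s

7075 m/s


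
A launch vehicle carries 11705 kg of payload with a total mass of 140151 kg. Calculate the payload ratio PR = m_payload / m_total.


PR = 11705 / 140151 = 0.0835

0.0835


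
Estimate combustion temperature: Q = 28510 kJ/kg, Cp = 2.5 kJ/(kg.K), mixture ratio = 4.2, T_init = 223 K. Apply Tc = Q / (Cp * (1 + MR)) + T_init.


Tc = 28510 / (2.5 * (1 + 4.2)) + 223 = 2416 K

2416 K


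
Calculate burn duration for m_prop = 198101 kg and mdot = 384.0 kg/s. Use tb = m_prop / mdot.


tb = 198101 / 384.0 = 515.9 s

515.9 s


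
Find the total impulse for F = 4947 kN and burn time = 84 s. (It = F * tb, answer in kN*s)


It = 4947 * 84 = 415548 kN*s

415548 kN*s


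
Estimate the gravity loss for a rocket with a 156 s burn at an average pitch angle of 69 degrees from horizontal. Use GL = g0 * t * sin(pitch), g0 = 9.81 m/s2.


GL = 9.81 * 156 * sin(69 deg) = 1429 m/s

1429 m/s


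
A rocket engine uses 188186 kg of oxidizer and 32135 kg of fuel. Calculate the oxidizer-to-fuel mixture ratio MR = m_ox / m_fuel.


MR = 188186 / 32135 = 5.86

5.86


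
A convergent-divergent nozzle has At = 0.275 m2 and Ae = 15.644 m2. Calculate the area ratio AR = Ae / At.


AR = 15.644 / 0.275 = 56.9

56.9


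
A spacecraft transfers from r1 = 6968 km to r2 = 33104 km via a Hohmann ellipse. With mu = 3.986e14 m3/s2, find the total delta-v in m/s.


V1 = sqrt(mu/r1) = 7563.36 m/s
dV1 = V1*(sqrt(2*r2/(r1+r2)) - 1) = 2158.5 m/s
V2 = sqrt(mu/r2) = 3469.99 m/s
dV2 = V2*(1 - sqrt(2*r1/(r1+r2))) = 1423.66 m/s
Total dV = 3582 m/s

3582 m/s


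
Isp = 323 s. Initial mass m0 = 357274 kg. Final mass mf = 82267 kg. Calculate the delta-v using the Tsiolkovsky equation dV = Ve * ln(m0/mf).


Ve = 323 * 9.81 = 3168.63 m/s
dV = 3168.63 * ln(357274/82267) = 4653 m/s

4653 m/s


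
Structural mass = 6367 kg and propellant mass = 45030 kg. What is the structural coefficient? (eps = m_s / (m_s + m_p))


eps = 6367 / (6367 + 45030) = 0.1239

0.1239


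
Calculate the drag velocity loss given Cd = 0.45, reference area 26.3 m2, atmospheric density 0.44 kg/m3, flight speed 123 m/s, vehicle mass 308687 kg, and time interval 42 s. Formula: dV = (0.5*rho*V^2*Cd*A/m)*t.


D = 0.5 * 0.44 * 123^2 * 0.45 * 26.3 = 39391.38 N
a = 39391.38 / 308687 = 0.1276 m/s2
dV = 0.1276 * 42 = 5.4 m/s

5.4 m/s


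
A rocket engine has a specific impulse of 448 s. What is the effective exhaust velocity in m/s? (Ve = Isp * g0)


Ve = Isp * g0 = 448 * 9.81 = 4394.9 m/s

4394.9 m/s


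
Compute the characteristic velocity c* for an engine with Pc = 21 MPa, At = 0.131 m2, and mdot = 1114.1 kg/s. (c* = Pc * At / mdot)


c* = 21e6 * 0.131 / 1114.1 = 2469 m/s

2469 m/s


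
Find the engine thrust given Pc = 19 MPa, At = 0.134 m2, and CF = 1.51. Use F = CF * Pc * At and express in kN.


F = 1.51 * 19e6 * 0.134 = 3.8445e+06 N = 3844.5 kN

3844.5 kN


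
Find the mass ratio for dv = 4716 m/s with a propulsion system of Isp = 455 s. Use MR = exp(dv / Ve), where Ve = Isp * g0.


Ve = 455 * 9.81 = 4463.55 m/s
MR = exp(4716 / 4463.55) = 2.876

2.876


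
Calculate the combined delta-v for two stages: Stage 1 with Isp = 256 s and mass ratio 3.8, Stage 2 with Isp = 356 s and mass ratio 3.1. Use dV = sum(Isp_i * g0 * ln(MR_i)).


dV1 = 256 * 9.81 * ln(3.8) = 3352.7 m/s
dV2 = 356 * 9.81 * ln(3.1) = 3951.3 m/s
Total dV = 3352.7 + 3951.3 = 7304.0 m/s ~ 7304 m/s

7304 m/s


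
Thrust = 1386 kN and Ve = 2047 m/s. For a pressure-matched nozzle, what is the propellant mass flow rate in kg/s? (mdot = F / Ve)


mdot = F / Ve = 1386000 / 2047 = 677.1 kg/s

677.1 kg/s


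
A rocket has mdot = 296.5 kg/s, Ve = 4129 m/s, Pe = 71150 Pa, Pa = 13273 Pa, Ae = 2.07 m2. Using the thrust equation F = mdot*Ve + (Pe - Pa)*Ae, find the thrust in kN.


F = 296.5 * 4129 + (71150 - 13273) * 2.07 = 1.3441e+06 N = 1344.1 kN

1344.1 kN


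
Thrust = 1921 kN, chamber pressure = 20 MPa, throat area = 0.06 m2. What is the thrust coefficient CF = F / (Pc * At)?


CF = 1921000 / (20e6 * 0.06) = 1.6

1.6


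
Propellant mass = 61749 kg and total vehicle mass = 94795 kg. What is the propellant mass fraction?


PMF = 61749 / 94795 = 0.651

0.651


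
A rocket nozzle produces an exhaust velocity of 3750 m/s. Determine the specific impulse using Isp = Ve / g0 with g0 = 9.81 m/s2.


Isp = Ve / g0 = 3750 / 9.81 = 382.3 s

382.3 s


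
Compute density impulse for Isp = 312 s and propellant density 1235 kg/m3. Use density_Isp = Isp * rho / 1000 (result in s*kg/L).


rho*Isp = 312 * 1235 / 1000 = 385 s*kg/L

385 s*kg/L


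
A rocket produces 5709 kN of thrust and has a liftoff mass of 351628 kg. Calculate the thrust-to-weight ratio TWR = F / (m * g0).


TWR = 5709000 / (351628 * 9.81) = 1.66

1.66


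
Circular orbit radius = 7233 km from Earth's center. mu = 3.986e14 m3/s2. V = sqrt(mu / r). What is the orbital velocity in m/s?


V = sqrt(3.986e14 / 7233000) = 7424 m/s

7424 m/s


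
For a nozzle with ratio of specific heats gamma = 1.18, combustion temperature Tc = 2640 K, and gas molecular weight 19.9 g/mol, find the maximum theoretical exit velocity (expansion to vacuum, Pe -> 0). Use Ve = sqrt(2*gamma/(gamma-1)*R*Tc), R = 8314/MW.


R = 8314 / 19.9 = 417.79 J/(kg.K)
Ve = sqrt(2 * 1.18 / (1.18 - 1) * 417.79 * 2640) = 3803 m/s

3803 m/s


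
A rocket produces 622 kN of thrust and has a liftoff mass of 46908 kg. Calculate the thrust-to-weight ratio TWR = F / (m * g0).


TWR = 622000 / (46908 * 9.81) = 1.35

1.35


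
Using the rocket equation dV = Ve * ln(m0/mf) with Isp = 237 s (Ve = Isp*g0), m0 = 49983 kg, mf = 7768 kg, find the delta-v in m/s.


Ve = 237 * 9.81 = 2324.97 m/s
dV = 2324.97 * ln(49983/7768) = 4328 m/s

4328 m/s


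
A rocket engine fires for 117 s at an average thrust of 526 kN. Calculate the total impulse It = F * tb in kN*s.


It = 526 * 117 = 61542 kN*s

61542 kN*s


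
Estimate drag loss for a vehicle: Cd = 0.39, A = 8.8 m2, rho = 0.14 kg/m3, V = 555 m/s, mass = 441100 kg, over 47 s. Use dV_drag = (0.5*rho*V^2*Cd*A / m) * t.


D = 0.5 * 0.14 * 555^2 * 0.39 * 8.8 = 73999.93 N
a = 73999.93 / 441100 = 0.1678 m/s2
dV = 0.1678 * 47 = 7.9 m/s

7.9 m/s


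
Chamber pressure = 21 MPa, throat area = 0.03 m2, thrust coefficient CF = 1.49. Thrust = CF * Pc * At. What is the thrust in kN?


F = 1.49 * 21e6 * 0.03 = 938700.0 N = 938.7 kN

938.7 kN


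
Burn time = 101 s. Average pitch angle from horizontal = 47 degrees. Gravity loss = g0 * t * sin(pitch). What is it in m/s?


GL = 9.81 * 101 * sin(47 deg) = 725 m/s

725 m/s


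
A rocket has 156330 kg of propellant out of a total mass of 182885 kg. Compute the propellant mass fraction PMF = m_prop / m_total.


PMF = 156330 / 182885 = 0.855

0.855


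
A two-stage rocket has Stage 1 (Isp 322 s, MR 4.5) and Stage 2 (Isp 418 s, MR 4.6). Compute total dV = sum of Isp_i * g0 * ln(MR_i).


dV1 = 322 * 9.81 * ln(4.5) = 4751.1 m/s
dV2 = 418 * 9.81 * ln(4.6) = 6257.7 m/s
Total dV = 4751.1 + 6257.7 = 11008.8 m/s ~ 11009 m/s

11009 m/s


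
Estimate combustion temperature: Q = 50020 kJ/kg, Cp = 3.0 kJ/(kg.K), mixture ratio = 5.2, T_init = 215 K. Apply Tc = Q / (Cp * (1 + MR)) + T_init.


Tc = 50020 / (3.0 * (1 + 5.2)) + 215 = 2904 K

2904 K


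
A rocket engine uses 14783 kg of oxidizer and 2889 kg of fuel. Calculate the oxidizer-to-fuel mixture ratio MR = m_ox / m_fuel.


MR = 14783 / 2889 = 5.12

5.12


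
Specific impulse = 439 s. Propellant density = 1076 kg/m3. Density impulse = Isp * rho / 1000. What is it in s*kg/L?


rho*Isp = 439 * 1076 / 1000 = 472 s*kg/L

472 s*kg/L


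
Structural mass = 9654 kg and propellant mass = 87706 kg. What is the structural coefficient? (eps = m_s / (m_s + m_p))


eps = 9654 / (9654 + 87706) = 0.0992

0.0992


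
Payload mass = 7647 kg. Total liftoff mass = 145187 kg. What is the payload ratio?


PR = 7647 / 145187 = 0.0527

0.0527


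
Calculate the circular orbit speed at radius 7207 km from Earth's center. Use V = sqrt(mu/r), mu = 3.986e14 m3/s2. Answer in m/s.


V = sqrt(3.986e14 / 7207000) = 7437 m/s

7437 m/s


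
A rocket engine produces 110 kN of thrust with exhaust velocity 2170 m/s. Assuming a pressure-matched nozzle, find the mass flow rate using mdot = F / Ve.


mdot = F / Ve = 110000 / 2170 = 50.7 kg/s

50.7 kg/s


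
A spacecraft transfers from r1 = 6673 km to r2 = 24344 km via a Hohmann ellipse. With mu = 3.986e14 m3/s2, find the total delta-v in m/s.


V1 = sqrt(mu/r1) = 7728.73 m/s
dV1 = V1*(sqrt(2*r2/(r1+r2)) - 1) = 1954.48 m/s
V2 = sqrt(mu/r2) = 4046.44 m/s
dV2 = V2*(1 - sqrt(2*r1/(r1+r2))) = 1392.15 m/s
Total dV = 3347 m/s

3347 m/s


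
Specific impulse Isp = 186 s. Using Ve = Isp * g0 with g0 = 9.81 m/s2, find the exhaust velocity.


Ve = Isp * g0 = 186 * 9.81 = 1824.7 m/s

1824.7 m/s


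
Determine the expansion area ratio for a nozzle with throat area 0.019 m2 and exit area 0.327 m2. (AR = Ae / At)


AR = 0.327 / 0.019 = 17.2

17.2


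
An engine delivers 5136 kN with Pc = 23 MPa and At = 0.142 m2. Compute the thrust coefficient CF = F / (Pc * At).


CF = 5136000 / (23e6 * 0.142) = 1.57

1.57


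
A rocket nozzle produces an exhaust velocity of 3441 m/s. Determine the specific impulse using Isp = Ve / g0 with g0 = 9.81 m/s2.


Isp = Ve / g0 = 3441 / 9.81 = 350.8 s

350.8 s


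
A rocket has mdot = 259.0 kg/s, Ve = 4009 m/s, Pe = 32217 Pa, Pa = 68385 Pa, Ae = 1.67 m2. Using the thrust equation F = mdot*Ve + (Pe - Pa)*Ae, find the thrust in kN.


F = 259.0 * 4009 + (32217 - 68385) * 1.67 = 977930.0 N = 977.9 kN

977.9 kN


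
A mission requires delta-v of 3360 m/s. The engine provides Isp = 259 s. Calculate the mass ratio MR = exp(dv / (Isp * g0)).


Ve = 259 * 9.81 = 2540.79 m/s
MR = exp(3360 / 2540.79) = 3.753

3.753


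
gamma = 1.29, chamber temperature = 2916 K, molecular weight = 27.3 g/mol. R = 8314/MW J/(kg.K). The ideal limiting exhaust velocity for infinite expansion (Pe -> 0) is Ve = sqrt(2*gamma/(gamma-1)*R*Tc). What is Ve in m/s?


R = 8314 / 27.3 = 304.54 J/(kg.K)
Ve = sqrt(2 * 1.29 / (1.29 - 1) * 304.54 * 2916) = 2811 m/s

2811 m/s


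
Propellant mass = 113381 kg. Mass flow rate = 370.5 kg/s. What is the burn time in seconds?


tb = 113381 / 370.5 = 306.0 s

306.0 s


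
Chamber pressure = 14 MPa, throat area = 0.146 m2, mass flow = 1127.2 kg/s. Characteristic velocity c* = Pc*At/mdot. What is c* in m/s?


c* = 14e6 * 0.146 / 1127.2 = 1813 m/s

1813 m/s


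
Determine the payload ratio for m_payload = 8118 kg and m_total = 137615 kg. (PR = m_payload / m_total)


PR = 8118 / 137615 = 0.059

0.059


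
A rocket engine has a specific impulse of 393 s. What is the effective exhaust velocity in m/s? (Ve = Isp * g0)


Ve = Isp * g0 = 393 * 9.81 = 3855.3 m/s

3855.3 m/s


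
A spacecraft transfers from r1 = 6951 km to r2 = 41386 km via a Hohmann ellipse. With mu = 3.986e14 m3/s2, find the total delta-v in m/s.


V1 = sqrt(mu/r1) = 7572.6 m/s
dV1 = V1*(sqrt(2*r2/(r1+r2)) - 1) = 2336.79 m/s
V2 = sqrt(mu/r2) = 3103.43 m/s
dV2 = V2*(1 - sqrt(2*r1/(r1+r2))) = 1439.09 m/s
Total dV = 3776 m/s

3776 m/s


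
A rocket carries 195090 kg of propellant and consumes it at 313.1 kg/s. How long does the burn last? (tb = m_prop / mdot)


tb = 195090 / 313.1 = 623.1 s

623.1 s


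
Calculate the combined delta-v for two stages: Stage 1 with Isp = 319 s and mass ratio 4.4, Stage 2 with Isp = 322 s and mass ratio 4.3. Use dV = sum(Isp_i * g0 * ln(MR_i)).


dV1 = 319 * 9.81 * ln(4.4) = 4636.5 m/s
dV2 = 322 * 9.81 * ln(4.3) = 4607.5 m/s
Total dV = 4636.5 + 4607.5 = 9244.0 m/s ~ 9244 m/s

9244 m/s


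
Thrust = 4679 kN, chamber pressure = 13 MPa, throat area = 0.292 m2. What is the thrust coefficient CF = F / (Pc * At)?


CF = 4679000 / (13e6 * 0.292) = 1.23

1.23


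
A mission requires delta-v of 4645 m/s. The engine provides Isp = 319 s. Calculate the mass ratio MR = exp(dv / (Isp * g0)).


Ve = 319 * 9.81 = 3129.39 m/s
MR = exp(4645 / 3129.39) = 4.412

4.412


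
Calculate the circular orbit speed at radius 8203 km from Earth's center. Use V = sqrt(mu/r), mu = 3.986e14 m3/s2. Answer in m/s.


V = sqrt(3.986e14 / 8203000) = 6971 m/s

6971 m/s


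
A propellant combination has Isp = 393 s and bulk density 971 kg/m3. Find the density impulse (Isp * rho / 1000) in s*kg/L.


rho*Isp = 393 * 971 / 1000 = 382 s*kg/L

382 s*kg/L


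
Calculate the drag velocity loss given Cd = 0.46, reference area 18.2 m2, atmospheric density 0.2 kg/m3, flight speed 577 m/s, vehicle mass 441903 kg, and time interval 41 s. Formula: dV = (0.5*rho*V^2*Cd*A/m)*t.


D = 0.5 * 0.2 * 577^2 * 0.46 * 18.2 = 278728.16 N
a = 278728.16 / 441903 = 0.6307 m/s2
dV = 0.6307 * 41 = 25.9 m/s

25.9 m/s


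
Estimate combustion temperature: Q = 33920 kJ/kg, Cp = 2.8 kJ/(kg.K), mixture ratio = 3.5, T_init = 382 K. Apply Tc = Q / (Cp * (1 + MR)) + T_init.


Tc = 33920 / (2.8 * (1 + 3.5)) + 382 = 3074 K

3074 K


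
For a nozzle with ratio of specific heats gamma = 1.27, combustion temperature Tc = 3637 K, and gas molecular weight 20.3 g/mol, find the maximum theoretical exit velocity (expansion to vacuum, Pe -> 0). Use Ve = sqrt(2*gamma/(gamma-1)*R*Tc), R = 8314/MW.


R = 8314 / 20.3 = 409.56 J/(kg.K)
Ve = sqrt(2 * 1.27 / (1.27 - 1) * 409.56 * 3637) = 3743 m/s

3743 m/s


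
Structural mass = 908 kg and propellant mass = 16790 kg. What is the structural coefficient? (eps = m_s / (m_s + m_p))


eps = 908 / (908 + 16790) = 0.0513

0.0513


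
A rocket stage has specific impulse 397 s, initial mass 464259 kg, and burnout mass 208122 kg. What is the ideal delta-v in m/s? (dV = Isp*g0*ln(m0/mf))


Ve = 397 * 9.81 = 3894.57 m/s
dV = 3894.57 * ln(464259/208122) = 3125 m/s

3125 m/s


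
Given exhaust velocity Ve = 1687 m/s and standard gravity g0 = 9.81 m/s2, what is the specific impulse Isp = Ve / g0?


Isp = Ve / g0 = 1687 / 9.81 = 172.0 s

172.0 s


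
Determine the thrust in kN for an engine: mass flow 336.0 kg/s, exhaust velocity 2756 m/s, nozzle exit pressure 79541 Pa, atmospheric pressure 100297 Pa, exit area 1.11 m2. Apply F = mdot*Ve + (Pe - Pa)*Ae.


F = 336.0 * 2756 + (79541 - 100297) * 1.11 = 902977.0 N = 903.0 kN

903.0 kN


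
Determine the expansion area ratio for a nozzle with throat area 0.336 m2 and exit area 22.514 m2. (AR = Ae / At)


AR = 22.514 / 0.336 = 67.0

67.0


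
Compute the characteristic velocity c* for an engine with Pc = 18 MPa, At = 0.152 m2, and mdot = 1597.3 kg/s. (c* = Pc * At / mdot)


c* = 18e6 * 0.152 / 1597.3 = 1713 m/s

1713 m/s


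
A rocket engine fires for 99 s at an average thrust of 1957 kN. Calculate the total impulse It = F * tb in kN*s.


It = 1957 * 99 = 193743 kN*s

193743 kN*s


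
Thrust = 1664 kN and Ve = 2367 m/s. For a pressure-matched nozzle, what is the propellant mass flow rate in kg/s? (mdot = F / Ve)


mdot = F / Ve = 1664000 / 2367 = 703.0 kg/s

703.0 kg/s


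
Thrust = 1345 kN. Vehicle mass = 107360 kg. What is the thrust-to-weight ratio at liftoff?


TWR = 1345000 / (107360 * 9.81) = 1.28

1.28


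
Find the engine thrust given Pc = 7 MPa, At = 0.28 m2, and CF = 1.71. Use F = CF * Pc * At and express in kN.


F = 1.71 * 7e6 * 0.28 = 3.3516e+06 N = 3351.6 kN

3351.6 kN


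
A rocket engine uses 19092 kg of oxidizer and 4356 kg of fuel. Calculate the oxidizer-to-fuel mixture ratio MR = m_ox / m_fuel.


MR = 19092 / 4356 = 4.38

4.38


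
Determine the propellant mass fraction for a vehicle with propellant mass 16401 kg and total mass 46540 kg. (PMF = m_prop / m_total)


PMF = 16401 / 46540 = 0.352

0.352


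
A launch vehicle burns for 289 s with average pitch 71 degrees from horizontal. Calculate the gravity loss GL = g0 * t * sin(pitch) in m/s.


GL = 9.81 * 289 * sin(71 deg) = 2681 m/s

2681 m/s


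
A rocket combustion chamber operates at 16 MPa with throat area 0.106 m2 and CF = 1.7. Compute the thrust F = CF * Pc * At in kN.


F = 1.7 * 16e6 * 0.106 = 2.8832e+06 N = 2883.2 kN

2883.2 kN


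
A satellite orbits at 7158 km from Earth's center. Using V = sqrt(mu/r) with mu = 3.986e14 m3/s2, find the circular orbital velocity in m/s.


V = sqrt(3.986e14 / 7158000) = 7462 m/s

7462 m/s


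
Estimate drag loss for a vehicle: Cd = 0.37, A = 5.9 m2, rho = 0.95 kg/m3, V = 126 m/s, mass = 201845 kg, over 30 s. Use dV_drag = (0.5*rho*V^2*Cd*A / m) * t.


D = 0.5 * 0.95 * 126^2 * 0.37 * 5.9 = 16462.22 N
a = 16462.22 / 201845 = 0.0816 m/s2
dV = 0.0816 * 30 = 2.4 m/s

2.4 m/s


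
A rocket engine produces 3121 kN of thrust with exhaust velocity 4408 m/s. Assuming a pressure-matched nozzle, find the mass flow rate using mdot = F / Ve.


mdot = F / Ve = 3121000 / 4408 = 708.0 kg/s

708.0 kg/s


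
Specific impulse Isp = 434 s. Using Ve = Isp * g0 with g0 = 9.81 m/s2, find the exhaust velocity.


Ve = Isp * g0 = 434 * 9.81 = 4257.5 m/s

4257.5 m/s


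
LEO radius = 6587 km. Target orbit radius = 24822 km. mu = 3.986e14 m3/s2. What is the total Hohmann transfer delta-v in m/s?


V1 = sqrt(mu/r1) = 7779.02 m/s
dV1 = V1*(sqrt(2*r2/(r1+r2)) - 1) = 2000.81 m/s
V2 = sqrt(mu/r2) = 4007.29 m/s
dV2 = V2*(1 - sqrt(2*r1/(r1+r2))) = 1412.02 m/s
Total dV = 3413 m/s

3413 m/s


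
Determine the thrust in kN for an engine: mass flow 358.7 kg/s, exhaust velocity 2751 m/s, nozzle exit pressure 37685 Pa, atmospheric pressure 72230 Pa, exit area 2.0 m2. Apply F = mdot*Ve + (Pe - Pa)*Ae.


F = 358.7 * 2751 + (37685 - 72230) * 2.0 = 917694.0 N = 917.7 kN

917.7 kN


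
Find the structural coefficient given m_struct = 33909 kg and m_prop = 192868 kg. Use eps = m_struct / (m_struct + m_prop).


eps = 33909 / (33909 + 192868) = 0.1495

0.1495


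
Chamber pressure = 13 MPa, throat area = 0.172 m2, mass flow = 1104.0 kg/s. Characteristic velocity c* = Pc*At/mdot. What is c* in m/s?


c* = 13e6 * 0.172 / 1104.0 = 2025 m/s

2025 m/s


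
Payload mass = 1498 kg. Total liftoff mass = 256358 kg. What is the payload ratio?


PR = 1498 / 256358 = 0.0058

0.0058


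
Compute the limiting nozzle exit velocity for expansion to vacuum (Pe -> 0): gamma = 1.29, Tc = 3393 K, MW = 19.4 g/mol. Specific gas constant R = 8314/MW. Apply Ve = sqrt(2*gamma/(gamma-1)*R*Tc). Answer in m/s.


R = 8314 / 19.4 = 428.56 J/(kg.K)
Ve = sqrt(2 * 1.29 / (1.29 - 1) * 428.56 * 3393) = 3597 m/s

3597 m/s
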